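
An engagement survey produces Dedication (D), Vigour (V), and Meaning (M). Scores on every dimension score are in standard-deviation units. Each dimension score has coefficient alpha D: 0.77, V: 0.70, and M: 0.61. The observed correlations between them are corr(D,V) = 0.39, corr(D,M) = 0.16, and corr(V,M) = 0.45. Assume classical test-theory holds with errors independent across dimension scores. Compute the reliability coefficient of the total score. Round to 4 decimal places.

Var(D+V+M) = 3 + 2·[0.39 + 0.16 + 0.45] = 3 + 2 = 5.
Under uncorrelated errors the observed covariances equal the true-score covariances, so only the own-variance terms attenuate.
True-score variance = [0.77 + 0.70 + 0.61] + 2 = 2.08 + 2 = 4.08.
Reliability = 4.08 / 5 = 0.8160.

0.8160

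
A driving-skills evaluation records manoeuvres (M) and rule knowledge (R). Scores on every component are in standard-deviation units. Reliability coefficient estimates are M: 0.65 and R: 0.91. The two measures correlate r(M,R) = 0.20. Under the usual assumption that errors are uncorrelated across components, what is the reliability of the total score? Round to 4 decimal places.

Var(M+R) = 2 + 2·[0.20] = 2 + 0.4 = 2.4.
With uncorrelated errors the cross-covariances are all true-score covariance, so they carry over unchanged; only the diagonal terms shrink to ρᵢσᵢ².
True-score variance = [0.65 + 0.91] + 0.4 = 1.56 + 0.4 = 1.96.
Reliability = 1.96 / 2.4 = 0.8167.

0.8167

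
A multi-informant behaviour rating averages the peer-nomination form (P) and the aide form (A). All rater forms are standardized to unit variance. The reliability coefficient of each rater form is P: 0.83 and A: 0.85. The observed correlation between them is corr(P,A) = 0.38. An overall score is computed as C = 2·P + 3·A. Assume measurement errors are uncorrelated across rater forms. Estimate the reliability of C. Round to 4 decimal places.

Var(C) = 2² + 3² + 2·[6·0.38] = 13 + 4.56 = 17.56.
Under uncorrelated errors the observed covariances equal the true-score covariances, so only the own-variance terms attenuate.
True-score variance = [2²·0.83 + 3²·0.85] + 4.56 = 10.97 + 4.56 = 15.53.
Reliability = 15.53 / 17.56 = 0.8844.

0.8844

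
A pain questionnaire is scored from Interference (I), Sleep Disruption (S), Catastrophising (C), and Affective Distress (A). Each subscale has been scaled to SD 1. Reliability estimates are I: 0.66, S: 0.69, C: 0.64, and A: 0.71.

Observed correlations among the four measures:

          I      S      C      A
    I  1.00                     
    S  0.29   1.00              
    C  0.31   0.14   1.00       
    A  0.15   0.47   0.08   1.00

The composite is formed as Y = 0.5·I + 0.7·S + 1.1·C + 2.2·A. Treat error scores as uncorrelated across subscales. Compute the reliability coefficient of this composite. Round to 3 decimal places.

Var(Y) = 0.5² + 0.7² + 1.1² + 2.2² + 2·[0.35·0.29 + 0.55·0.31 + 1.1·0.15 + 0.77·0.14 + 1.54·0.47 + 2.42·0.08] = 6.79 + 2.9244 = 9.7144.
Under uncorrelated errors the observed covariances equal the true-score covariances, so only the own-variance terms attenuate.
True-score variance = [0.5²·0.66 + 0.7²·0.69 + 1.1²·0.64 + 2.2²·0.71] + 2.9244 = 4.7139 + 2.9244 = 7.6383.
Reliability = 7.6383 / 9.7144 = 0.786.

0.786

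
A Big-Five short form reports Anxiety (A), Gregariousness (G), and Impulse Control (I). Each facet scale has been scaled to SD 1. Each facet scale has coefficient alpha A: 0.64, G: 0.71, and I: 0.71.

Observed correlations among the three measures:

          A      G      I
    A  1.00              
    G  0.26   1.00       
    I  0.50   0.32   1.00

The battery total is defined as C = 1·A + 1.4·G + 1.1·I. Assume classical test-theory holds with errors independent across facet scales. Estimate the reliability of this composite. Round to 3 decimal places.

Var(C) = 1 + 1.4² + 1.1² + 2·[1.4·0.26 + 1.1·0.50 + 1.54·0.32] = 4.17 + 2.8136 = 6.9836.
With uncorrelated errors the cross-covariances are all true-score covariance, so they carry over unchanged; only the diagonal terms shrink to ρᵢσᵢ².
True-score variance = [0.64 + 1.4²·0.71 + 1.1²·0.71] + 2.8136 = 2.8907 + 2.8136 = 5.7043.
Reliability = 5.7043 / 6.9836 = 0.817.

0.817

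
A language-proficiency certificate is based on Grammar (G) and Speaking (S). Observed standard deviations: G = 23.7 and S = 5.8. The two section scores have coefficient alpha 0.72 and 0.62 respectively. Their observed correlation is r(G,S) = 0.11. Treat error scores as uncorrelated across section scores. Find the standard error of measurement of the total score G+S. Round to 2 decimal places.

Var(total) = 595.33 + 30.2412 = 625.571.
True-score variance = 425.274 + 30.2412 = 455.515, so reliability = 0.7282.
Error variance = 625.571 − 455.515 = 170.056; SEM = √170.056 = 13.04.

13.04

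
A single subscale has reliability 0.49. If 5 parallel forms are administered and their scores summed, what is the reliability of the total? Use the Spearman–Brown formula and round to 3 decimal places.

ρ_k = kρ / (1 + (k−1)ρ) = 5·0.49 / (1 + 4·0.49) = 2.450 / 2.960 = 0.828.

0.828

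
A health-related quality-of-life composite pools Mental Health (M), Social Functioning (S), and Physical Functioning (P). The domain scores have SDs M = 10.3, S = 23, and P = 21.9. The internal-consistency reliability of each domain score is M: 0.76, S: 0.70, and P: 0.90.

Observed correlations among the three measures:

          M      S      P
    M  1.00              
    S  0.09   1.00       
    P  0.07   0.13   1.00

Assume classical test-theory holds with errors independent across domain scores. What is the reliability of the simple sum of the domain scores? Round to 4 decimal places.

0.8241

Var(M+S+P) = 10.3² + 23² + 21.9² + 2·[10.3·23·0.09 + 10.3·21.9·0.07 + 23·21.9·0.13] = 1114.7 + 205.184 = 1319.88.
With uncorrelated errors the cross-covariances are all true-score covariance, so they carry over unchanged; only the diagonal terms shrink to ρᵢσᵢ².
True-score variance = [10.3²·0.76 + 23²·0.70 + 21.9²·0.90] + 205.184 = 882.577 + 205.184 = 1087.76.
Reliability = 1087.76 / 1319.88 = 0.8241.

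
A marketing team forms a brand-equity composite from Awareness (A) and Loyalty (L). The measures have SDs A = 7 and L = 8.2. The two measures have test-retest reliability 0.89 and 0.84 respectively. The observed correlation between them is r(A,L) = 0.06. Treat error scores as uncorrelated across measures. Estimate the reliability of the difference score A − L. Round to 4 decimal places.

0.8523

Var(A−L) = 7² + 8.2² − 2·7·8.2·0.06 = 116.24 − 6.888 = 109.352.
Because errors are independent across components, Cov(Tᵢ,Tⱼ) = Cov(Xᵢ,Xⱼ); the off-diagonal part of the true-score variance is the same as above.
True-score variance = [7²·0.89 + 8.2²·0.84] − 6.888 = 100.092 − 6.888 = 93.2036.
Reliability = 93.2036 / 109.352 = 0.8523.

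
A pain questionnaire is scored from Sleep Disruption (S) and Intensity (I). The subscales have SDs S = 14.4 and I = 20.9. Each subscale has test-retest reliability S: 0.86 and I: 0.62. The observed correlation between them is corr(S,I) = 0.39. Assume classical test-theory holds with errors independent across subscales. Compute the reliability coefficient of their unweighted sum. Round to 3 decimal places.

Var(S+I) = 14.4² + 20.9² + 2·[14.4·20.9·0.39] = 644.17 + 234.749 = 878.919.
With uncorrelated errors the cross-covariances are all true-score covariance, so they carry over unchanged; only the diagonal terms shrink to ρᵢσᵢ².
True-score variance = [14.4²·0.86 + 20.9²·0.62] + 234.749 = 449.152 + 234.749 = 683.901.
Reliability = 683.901 / 878.919 = 0.778.

0.778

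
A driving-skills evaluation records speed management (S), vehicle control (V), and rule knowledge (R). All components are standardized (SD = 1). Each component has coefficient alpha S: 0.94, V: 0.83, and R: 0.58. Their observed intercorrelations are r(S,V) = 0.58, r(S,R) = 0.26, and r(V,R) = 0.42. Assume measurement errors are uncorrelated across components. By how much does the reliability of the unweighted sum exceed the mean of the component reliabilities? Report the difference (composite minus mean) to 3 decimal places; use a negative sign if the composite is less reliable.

0.099

Var(sum) = 3 + 2.52 = 5.52; true-score variance = 2.35 + 2.52 = 4.87; composite reliability = 0.8822.
Mean component reliability = 0.7833.
Difference = 0.8822 − 0.7833 = 0.099.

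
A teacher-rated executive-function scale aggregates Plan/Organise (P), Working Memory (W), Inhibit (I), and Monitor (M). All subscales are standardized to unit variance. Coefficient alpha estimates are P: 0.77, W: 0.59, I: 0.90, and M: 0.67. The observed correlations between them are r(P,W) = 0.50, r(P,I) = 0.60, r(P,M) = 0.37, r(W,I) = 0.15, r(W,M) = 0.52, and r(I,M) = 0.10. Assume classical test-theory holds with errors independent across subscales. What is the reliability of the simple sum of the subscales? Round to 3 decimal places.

Var(P+W+I+M) = 4 + 2·[0.50 + 0.60 + 0.37 + 0.15 + 0.52 + 0.10] = 4 + 4.48 = 8.48.
With uncorrelated errors the cross-covariances are all true-score covariance, so they carry over unchanged; only the diagonal terms shrink to ρᵢσᵢ².
True-score variance = [0.77 + 0.59 + 0.90 + 0.67] + 4.48 = 2.93 + 4.48 = 7.41.
Reliability = 7.41 / 8.48 = 0.874.

0.874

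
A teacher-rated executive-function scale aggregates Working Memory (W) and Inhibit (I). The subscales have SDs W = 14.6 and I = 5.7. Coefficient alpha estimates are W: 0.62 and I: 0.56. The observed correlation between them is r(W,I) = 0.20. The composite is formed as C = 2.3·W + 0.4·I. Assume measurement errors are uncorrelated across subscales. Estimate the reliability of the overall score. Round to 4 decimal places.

0.6297

Var(C) = 2.3²·14.6² + 0.4²·5.7² + 2·[0.92·14.6·5.7·0.20] = 1132.81 + 30.625 = 1163.44.
Under uncorrelated errors the observed covariances equal the true-score covariances, so only the own-variance terms attenuate.
True-score variance = [2.3²·14.6²·0.62 + 0.4²·5.7²·0.56] + 30.625 = 702.033 + 30.625 = 732.658.
Reliability = 732.658 / 1163.44 = 0.6297.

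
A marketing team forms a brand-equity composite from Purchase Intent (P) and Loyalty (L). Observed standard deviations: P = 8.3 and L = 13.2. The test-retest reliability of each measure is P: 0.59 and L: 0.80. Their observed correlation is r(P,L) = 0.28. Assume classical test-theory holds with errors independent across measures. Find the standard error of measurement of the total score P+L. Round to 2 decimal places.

7.94

Var(total) = 243.13 + 61.3536 = 304.484.
True-score variance = 180.037 + 61.3536 = 241.391, so reliability = 0.7928.
Error variance = 304.484 − 241.391 = 63.0929; SEM = √63.0929 = 7.94.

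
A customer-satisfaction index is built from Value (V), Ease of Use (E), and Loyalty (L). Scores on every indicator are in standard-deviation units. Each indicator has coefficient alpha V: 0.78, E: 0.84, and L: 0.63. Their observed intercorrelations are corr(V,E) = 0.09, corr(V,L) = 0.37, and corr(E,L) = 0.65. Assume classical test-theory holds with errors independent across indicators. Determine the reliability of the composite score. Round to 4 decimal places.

Var(V+E+L) = 3 + 2·[0.09 + 0.37 + 0.65] = 3 + 2.22 = 5.22.
Because errors are independent across components, Cov(Tᵢ,Tⱼ) = Cov(Xᵢ,Xⱼ); the off-diagonal part of the true-score variance is the same as above.
True-score variance = [0.78 + 0.84 + 0.63] + 2.22 = 2.25 + 2.22 = 4.47.
Reliability = 4.47 / 5.22 = 0.8563.

0.8563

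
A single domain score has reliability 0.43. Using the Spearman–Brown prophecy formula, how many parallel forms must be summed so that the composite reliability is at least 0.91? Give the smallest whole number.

k ≥ ρ*(1−ρ₁)/(ρ₁(1−ρ*)) = 0.91·0.57 / (0.43·0.09) = 13.403.
Smallest integer k = 14.

14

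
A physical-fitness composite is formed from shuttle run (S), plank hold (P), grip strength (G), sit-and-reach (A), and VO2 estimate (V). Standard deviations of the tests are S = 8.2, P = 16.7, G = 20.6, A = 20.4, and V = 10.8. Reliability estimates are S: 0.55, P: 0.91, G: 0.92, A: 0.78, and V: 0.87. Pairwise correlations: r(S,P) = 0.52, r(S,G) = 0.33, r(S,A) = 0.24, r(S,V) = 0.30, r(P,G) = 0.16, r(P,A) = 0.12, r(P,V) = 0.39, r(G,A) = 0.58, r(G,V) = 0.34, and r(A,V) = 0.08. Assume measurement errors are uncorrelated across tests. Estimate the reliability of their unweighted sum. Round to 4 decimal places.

0.9273

Var(S+P+G+A+V) = 8.2² + 16.7² + 20.6² + 20.4² + 10.8² + 2·[8.2·16.7·0.52 + 8.2·20.6·0.33 + 8.2·20.4·0.24 + 8.2·10.8·0.30 + 16.7·20.6·0.16 + 16.7·20.4·0.12 + 16.7·10.8·0.39 + 20.6·20.4·0.58 + 20.6·10.8·0.34 + 20.4·10.8·0.08] = 1303.29 + 1393.88 = 2697.17.
Under uncorrelated errors the observed covariances equal the true-score covariances, so only the own-variance terms attenuate.
True-score variance = [8.2²·0.55 + 16.7²·0.91 + 20.6²·0.92 + 20.4²·0.78 + 10.8²·0.87] + 1393.88 = 1107.26 + 1393.88 = 2501.15.
Reliability = 2501.15 / 2697.17 = 0.9273.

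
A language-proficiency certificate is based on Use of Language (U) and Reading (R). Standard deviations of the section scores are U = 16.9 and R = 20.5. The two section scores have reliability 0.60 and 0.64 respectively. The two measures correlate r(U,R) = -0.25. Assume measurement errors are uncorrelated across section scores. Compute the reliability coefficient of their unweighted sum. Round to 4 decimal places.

0.5015

Var(U+R) = 16.9² + 20.5² + 2·[16.9·20.5·(-0.25)] = 705.86 − 173.225 = 532.635.
Because errors are independent across components, Cov(Tᵢ,Tⱼ) = Cov(Xᵢ,Xⱼ); the off-diagonal part of the true-score variance is the same as above.
True-score variance = [16.9²·0.60 + 20.5²·0.64] − 173.225 = 440.326 − 173.225 = 267.101.
Reliability = 267.101 / 532.635 = 0.5015.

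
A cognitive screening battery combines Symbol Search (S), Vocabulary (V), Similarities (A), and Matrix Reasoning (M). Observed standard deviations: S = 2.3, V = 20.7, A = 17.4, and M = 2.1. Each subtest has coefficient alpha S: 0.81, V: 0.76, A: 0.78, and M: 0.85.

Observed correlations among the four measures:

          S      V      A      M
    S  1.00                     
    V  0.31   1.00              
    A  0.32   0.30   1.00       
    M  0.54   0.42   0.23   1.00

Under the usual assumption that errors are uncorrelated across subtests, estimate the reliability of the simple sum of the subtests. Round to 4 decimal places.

0.8402

Var(S+V+A+M) = 2.3² + 20.7² + 17.4² + 2.1² + 2·[2.3·20.7·0.31 + 2.3·17.4·0.32 + 2.3·2.1·0.54 + 20.7·17.4·0.30 + 20.7·2.1·0.42 + 17.4·2.1·0.23] = 740.95 + 329.779 = 1070.73.
With uncorrelated errors the cross-covariances are all true-score covariance, so they carry over unchanged; only the diagonal terms shrink to ρᵢσᵢ².
True-score variance = [2.3²·0.81 + 20.7²·0.76 + 17.4²·0.78 + 2.1²·0.85] + 329.779 = 569.839 + 329.779 = 899.617.
Reliability = 899.617 / 1070.73 = 0.8402.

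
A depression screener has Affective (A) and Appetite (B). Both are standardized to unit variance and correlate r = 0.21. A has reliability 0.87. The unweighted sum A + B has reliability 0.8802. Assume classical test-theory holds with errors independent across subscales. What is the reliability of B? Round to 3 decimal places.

0.840

Var(A+B) = 2 + 2·0.21 = 2.420.
True-score variance = ρ_A + ρ_B + 2·0.21, so 0.8802 = (0.87 + ρ_B + 0.42) / 2.420.
ρ_B = 0.8802·2.420 − 0.87 − 0.42 = 0.840.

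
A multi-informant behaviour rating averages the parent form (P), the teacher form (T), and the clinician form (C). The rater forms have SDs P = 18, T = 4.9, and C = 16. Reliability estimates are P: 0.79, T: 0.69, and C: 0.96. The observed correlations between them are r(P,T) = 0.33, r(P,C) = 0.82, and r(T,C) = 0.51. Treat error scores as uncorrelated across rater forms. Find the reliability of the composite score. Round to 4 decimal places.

0.9294

Var(P+T+C) = 18² + 4.9² + 16² + 2·[18·4.9·0.33 + 18·16·0.82 + 4.9·16·0.51] = 604.01 + 610.5 = 1214.51.
Under uncorrelated errors the observed covariances equal the true-score covariances, so only the own-variance terms attenuate.
True-score variance = [18²·0.79 + 4.9²·0.69 + 16²·0.96] + 610.5 = 518.287 + 610.5 = 1128.79.
Reliability = 1128.79 / 1214.51 = 0.9294.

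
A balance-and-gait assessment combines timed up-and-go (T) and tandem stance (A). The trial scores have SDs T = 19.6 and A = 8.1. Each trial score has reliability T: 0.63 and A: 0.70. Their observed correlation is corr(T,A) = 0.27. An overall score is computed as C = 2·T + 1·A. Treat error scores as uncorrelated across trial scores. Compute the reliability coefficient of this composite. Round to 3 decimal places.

Var(C) = 2²·19.6² + 8.1² + 2·[2·19.6·8.1·0.27] = 1602.25 + 171.461 = 1773.71.
With uncorrelated errors the cross-covariances are all true-score covariance, so they carry over unchanged; only the diagonal terms shrink to ρᵢσᵢ².
True-score variance = [2²·19.6²·0.63 + 8.1²·0.70] + 171.461 = 1014.01 + 171.461 = 1185.47.
Reliability = 1185.47 / 1773.71 = 0.668.

0.668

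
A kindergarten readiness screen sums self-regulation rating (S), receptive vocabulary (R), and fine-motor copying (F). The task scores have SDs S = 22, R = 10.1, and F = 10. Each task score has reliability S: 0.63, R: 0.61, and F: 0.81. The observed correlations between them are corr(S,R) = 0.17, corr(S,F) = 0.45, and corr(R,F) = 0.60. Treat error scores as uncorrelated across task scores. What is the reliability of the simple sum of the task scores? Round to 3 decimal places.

Var(S+R+F) = 22² + 10.1² + 10² + 2·[22·10.1·0.17 + 22·10·0.45 + 10.1·10·0.60] = 686.01 + 394.748 = 1080.76.
Because errors are independent across components, Cov(Tᵢ,Tⱼ) = Cov(Xᵢ,Xⱼ); the off-diagonal part of the true-score variance is the same as above.
True-score variance = [22²·0.63 + 10.1²·0.61 + 10²·0.81] + 394.748 = 448.146 + 394.748 = 842.894.
Reliability = 842.894 / 1080.76 = 0.780.

0.780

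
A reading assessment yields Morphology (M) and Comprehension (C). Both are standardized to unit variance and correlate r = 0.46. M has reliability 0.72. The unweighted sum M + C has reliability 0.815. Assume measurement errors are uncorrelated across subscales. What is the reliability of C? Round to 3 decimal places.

Var(M+C) = 2 + 2·0.46 = 2.920.
True-score variance = ρ_M + ρ_C + 2·0.46, so 0.815 = (0.72 + ρ_C + 0.92) / 2.920.
ρ_C = 0.815·2.920 − 0.72 − 0.92 = 0.740.

0.740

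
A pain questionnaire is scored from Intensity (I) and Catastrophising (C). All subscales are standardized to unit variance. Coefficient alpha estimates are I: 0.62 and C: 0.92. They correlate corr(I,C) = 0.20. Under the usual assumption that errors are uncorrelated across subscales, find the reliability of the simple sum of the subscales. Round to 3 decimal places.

0.808

Var(I+C) = 2 + 2·[0.20] = 2 + 0.4 = 2.4.
With uncorrelated errors the cross-covariances are all true-score covariance, so they carry over unchanged; only the diagonal terms shrink to ρᵢσᵢ².
True-score variance = [0.62 + 0.92] + 0.4 = 1.54 + 0.4 = 1.94.
Reliability = 1.94 / 2.4 = 0.808.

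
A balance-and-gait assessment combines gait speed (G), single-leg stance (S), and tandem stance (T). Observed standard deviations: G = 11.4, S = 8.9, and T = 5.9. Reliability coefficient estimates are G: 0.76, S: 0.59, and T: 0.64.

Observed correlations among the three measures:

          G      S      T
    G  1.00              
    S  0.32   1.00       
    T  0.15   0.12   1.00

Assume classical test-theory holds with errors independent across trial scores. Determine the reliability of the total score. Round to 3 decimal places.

0.777

Var(G+S+T) = 11.4² + 8.9² + 5.9² + 2·[11.4·8.9·0.32 + 11.4·5.9·0.15 + 8.9·5.9·0.12] = 243.98 + 97.7148 = 341.695.
Under uncorrelated errors the observed covariances equal the true-score covariances, so only the own-variance terms attenuate.
True-score variance = [11.4²·0.76 + 8.9²·0.59 + 5.9²·0.64] + 97.7148 = 167.782 + 97.7148 = 265.497.
Reliability = 265.497 / 341.695 = 0.777.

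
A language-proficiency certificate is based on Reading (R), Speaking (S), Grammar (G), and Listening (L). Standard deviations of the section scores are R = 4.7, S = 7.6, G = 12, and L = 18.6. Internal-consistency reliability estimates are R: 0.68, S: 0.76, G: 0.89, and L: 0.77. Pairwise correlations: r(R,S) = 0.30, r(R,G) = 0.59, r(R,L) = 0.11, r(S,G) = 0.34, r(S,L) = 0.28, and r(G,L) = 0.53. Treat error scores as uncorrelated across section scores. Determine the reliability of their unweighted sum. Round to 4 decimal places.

Var(R+S+G+L) = 4.7² + 7.6² + 12² + 18.6² + 2·[4.7·7.6·0.30 + 4.7·12·0.59 + 4.7·18.6·0.11 + 7.6·12·0.34 + 7.6·18.6·0.28 + 12·18.6·0.53] = 569.81 + 484.986 = 1054.8.
Under uncorrelated errors the observed covariances equal the true-score covariances, so only the own-variance terms attenuate.
True-score variance = [4.7²·0.68 + 7.6²·0.76 + 12²·0.89 + 18.6²·0.77] + 484.986 = 453.468 + 484.986 = 938.454.
Reliability = 938.454 / 1054.8 = 0.8897.

0.8897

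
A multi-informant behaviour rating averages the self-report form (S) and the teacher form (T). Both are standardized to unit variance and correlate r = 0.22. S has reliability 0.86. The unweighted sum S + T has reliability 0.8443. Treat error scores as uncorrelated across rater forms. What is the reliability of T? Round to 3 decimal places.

Var(S+T) = 2 + 2·0.22 = 2.440.
True-score variance = ρ_S + ρ_T + 2·0.22, so 0.8443 = (0.86 + ρ_T + 0.44) / 2.440.
ρ_T = 0.8443·2.440 − 0.86 − 0.44 = 0.760.

0.760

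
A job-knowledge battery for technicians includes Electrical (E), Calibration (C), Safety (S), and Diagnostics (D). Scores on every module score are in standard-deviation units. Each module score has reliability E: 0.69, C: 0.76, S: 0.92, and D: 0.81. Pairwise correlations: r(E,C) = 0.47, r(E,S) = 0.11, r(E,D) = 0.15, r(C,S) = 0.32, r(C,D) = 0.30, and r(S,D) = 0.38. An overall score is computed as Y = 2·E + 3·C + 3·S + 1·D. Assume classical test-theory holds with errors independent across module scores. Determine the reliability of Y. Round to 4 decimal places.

0.8933

Var(Y) = 2² + 3² + 3² + 1 + 2·[6·0.47 + 6·0.11 + 2·0.15 + 9·0.32 + 3·0.30 + 3·0.38] = 23 + 17.4 = 40.4.
With uncorrelated errors the cross-covariances are all true-score covariance, so they carry over unchanged; only the diagonal terms shrink to ρᵢσᵢ².
True-score variance = [2²·0.69 + 3²·0.76 + 3²·0.92 + 0.81] + 17.4 = 18.69 + 17.4 = 36.09.
Reliability = 36.09 / 40.4 = 0.8933.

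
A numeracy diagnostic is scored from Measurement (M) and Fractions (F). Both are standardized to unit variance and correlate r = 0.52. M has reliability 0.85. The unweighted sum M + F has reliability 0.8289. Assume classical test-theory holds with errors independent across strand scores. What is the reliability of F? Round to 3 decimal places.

0.630

Var(M+F) = 2 + 2·0.52 = 3.040.
True-score variance = ρ_M + ρ_F + 2·0.52, so 0.8289 = (0.85 + ρ_F + 1.04) / 3.040.
ρ_F = 0.8289·3.040 − 0.85 − 1.04 = 0.630.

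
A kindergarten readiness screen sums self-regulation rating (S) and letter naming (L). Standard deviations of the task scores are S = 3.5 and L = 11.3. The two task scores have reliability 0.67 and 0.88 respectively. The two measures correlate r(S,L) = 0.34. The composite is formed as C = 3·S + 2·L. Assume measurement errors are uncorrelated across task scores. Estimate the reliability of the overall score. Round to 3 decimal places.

0.875

Var(C) = 3²·3.5² + 2²·11.3² + 2·[6·3.5·11.3·0.34] = 621.01 + 161.364 = 782.374.
With uncorrelated errors the cross-covariances are all true-score covariance, so they carry over unchanged; only the diagonal terms shrink to ρᵢσᵢ².
True-score variance = [3²·3.5²·0.67 + 2²·11.3²·0.88] + 161.364 = 523.336 + 161.364 = 684.7.
Reliability = 684.7 / 782.374 = 0.875.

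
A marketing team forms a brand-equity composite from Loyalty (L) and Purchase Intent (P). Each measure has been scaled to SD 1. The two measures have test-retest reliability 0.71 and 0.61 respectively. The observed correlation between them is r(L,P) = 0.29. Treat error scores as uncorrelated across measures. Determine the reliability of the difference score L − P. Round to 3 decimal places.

Var(L−P) = 1 + 1 − 2·0.29 = 2 − 0.58 = 1.42.
With uncorrelated errors the cross-covariances are all true-score covariance, so they carry over unchanged; only the diagonal terms shrink to ρᵢσᵢ².
True-score variance = [0.71 + 0.61] − 0.58 = 1.32 − 0.58 = 0.74.
Reliability = 0.74 / 1.42 = 0.521.

0.521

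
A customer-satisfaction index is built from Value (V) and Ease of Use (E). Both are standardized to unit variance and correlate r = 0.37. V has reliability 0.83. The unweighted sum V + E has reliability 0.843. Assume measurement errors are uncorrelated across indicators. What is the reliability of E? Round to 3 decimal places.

Var(V+E) = 2 + 2·0.37 = 2.740.
True-score variance = ρ_V + ρ_E + 2·0.37, so 0.843 = (0.83 + ρ_E + 0.74) / 2.740.
ρ_E = 0.843·2.740 − 0.83 − 0.74 = 0.740.

0.740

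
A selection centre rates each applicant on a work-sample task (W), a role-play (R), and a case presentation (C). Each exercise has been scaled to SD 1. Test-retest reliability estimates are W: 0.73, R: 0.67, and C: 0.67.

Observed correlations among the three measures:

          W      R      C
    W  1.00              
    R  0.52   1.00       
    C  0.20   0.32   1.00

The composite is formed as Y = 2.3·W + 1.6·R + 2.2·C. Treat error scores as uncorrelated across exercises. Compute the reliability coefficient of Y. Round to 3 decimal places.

Var(Y) = 2.3² + 1.6² + 2.2² + 2·[3.68·0.52 + 5.06·0.20 + 3.52·0.32] = 12.69 + 8.104 = 20.794.
With uncorrelated errors the cross-covariances are all true-score covariance, so they carry over unchanged; only the diagonal terms shrink to ρᵢσᵢ².
True-score variance = [2.3²·0.73 + 1.6²·0.67 + 2.2²·0.67] + 8.104 = 8.8197 + 8.104 = 16.9237.
Reliability = 16.9237 / 20.794 = 0.814.

0.814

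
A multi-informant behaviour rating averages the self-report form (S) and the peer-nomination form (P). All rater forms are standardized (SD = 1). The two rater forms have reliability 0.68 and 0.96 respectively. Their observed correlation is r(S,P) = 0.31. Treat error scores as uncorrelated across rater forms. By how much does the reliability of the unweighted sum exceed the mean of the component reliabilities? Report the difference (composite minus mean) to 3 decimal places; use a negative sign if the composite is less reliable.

0.043

Var(sum) = 2 + 0.62 = 2.62; true-score variance = 1.64 + 0.62 = 2.26; composite reliability = 0.8626.
Mean component reliability = 0.8200.
Difference = 0.8626 − 0.8200 = 0.043.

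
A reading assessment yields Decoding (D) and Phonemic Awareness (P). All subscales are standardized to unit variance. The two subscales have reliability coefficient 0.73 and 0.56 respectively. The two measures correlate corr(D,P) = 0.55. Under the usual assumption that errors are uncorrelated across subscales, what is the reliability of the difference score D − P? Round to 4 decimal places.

0.2111

Var(D−P) = 1 + 1 − 2·0.55 = 2 − 1.1 = 0.9.
With uncorrelated errors the cross-covariances are all true-score covariance, so they carry over unchanged; only the diagonal terms shrink to ρᵢσᵢ².
True-score variance = [0.73 + 0.56] − 1.1 = 1.29 − 1.1 = 0.19.
Reliability = 0.19 / 0.9 = 0.2111.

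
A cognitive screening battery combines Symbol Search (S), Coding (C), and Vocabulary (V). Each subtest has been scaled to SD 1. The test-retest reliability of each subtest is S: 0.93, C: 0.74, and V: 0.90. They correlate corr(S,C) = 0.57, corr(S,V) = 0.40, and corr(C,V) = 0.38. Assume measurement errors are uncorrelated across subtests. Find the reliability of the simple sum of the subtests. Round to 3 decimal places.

0.925

Var(S+C+V) = 3 + 2·[0.57 + 0.40 + 0.38] = 3 + 2.7 = 5.7.
With uncorrelated errors the cross-covariances are all true-score covariance, so they carry over unchanged; only the diagonal terms shrink to ρᵢσᵢ².
True-score variance = [0.93 + 0.74 + 0.90] + 2.7 = 2.57 + 2.7 = 5.27.
Reliability = 5.27 / 5.7 = 0.925.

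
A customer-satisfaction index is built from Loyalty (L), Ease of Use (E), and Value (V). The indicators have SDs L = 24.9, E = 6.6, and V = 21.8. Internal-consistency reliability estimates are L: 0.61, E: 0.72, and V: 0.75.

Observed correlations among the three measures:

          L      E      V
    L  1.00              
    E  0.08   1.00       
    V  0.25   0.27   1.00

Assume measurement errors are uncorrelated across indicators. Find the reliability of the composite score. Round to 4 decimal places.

0.7538

Var(L+E+V) = 24.9² + 6.6² + 21.8² + 2·[24.9·6.6·0.08 + 24.9·21.8·0.25 + 6.6·21.8·0.27] = 1138.81 + 375.4 = 1514.21.
Under uncorrelated errors the observed covariances equal the true-score covariances, so only the own-variance terms attenuate.
True-score variance = [24.9²·0.61 + 6.6²·0.72 + 21.8²·0.75] + 375.4 = 765.999 + 375.4 = 1141.4.
Reliability = 1141.4 / 1514.21 = 0.7538.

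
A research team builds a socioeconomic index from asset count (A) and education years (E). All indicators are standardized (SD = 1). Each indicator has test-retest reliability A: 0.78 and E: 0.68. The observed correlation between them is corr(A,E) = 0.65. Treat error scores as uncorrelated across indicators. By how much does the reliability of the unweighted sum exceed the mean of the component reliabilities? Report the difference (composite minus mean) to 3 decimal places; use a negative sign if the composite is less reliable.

0.106

Var(sum) = 2 + 1.3 = 3.3; true-score variance = 1.46 + 1.3 = 2.76; composite reliability = 0.8364.
Mean component reliability = 0.7300.
Difference = 0.8364 − 0.7300 = 0.106.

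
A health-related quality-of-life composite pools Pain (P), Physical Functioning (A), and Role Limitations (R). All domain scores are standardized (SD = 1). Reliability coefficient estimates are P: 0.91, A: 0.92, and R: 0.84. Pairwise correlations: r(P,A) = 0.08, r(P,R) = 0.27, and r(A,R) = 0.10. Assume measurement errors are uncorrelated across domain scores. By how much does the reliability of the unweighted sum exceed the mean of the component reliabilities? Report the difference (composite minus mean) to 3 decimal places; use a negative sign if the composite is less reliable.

Var(sum) = 3 + 0.9 = 3.9; true-score variance = 2.67 + 0.9 = 3.57; composite reliability = 0.9154.
Mean component reliability = 0.8900.
Difference = 0.9154 − 0.8900 = 0.025.

0.025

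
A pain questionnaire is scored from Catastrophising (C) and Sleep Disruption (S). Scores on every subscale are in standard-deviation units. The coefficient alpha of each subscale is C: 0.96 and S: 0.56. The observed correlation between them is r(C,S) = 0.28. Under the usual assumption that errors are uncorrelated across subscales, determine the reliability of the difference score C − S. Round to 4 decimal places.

0.6667

Var(C−S) = 1 + 1 − 2·0.28 = 2 − 0.56 = 1.44.
Because errors are independent across components, Cov(Tᵢ,Tⱼ) = Cov(Xᵢ,Xⱼ); the off-diagonal part of the true-score variance is the same as above.
True-score variance = [0.96 + 0.56] − 0.56 = 1.52 − 0.56 = 0.96.
Reliability = 0.96 / 1.44 = 0.6667.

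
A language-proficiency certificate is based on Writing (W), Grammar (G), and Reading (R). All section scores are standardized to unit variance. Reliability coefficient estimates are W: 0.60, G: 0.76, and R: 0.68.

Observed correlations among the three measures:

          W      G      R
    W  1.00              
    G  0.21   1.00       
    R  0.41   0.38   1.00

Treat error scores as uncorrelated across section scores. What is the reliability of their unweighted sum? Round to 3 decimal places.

Var(W+G+R) = 3 + 2·[0.21 + 0.41 + 0.38] = 3 + 2 = 5.
Under uncorrelated errors the observed covariances equal the true-score covariances, so only the own-variance terms attenuate.
True-score variance = [0.60 + 0.76 + 0.68] + 2 = 2.04 + 2 = 4.04.
Reliability = 4.04 / 5 = 0.808.

0.808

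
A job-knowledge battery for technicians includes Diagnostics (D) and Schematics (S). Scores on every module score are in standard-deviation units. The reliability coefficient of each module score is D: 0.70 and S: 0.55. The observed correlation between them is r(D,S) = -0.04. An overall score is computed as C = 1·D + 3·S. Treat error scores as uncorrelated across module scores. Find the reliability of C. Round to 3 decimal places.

Var(C) = 1 + 3² + 2·[3·(-0.04)] = 10 − 0.24 = 9.76.
Under uncorrelated errors the observed covariances equal the true-score covariances, so only the own-variance terms attenuate.
True-score variance = [0.70 + 3²·0.55] − 0.24 = 5.65 − 0.24 = 5.41.
Reliability = 5.41 / 9.76 = 0.554.

0.554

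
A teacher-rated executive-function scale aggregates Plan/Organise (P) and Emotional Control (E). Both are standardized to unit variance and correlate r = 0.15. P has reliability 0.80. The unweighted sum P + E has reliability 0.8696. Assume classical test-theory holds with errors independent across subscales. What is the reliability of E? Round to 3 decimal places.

Var(P+E) = 2 + 2·0.15 = 2.300.
True-score variance = ρ_P + ρ_E + 2·0.15, so 0.8696 = (0.80 + ρ_E + 0.30) / 2.300.
ρ_E = 0.8696·2.300 − 0.80 − 0.30 = 0.900.

0.900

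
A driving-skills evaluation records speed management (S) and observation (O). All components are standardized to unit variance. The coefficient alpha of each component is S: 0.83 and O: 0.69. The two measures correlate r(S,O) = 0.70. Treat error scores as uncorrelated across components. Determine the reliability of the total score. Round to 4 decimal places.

0.8588

Var(S+O) = 2 + 2·[0.70] = 2 + 1.4 = 3.4.
Under uncorrelated errors the observed covariances equal the true-score covariances, so only the own-variance terms attenuate.
True-score variance = [0.83 + 0.69] + 1.4 = 1.52 + 1.4 = 2.92.
Reliability = 2.92 / 3.4 = 0.8588.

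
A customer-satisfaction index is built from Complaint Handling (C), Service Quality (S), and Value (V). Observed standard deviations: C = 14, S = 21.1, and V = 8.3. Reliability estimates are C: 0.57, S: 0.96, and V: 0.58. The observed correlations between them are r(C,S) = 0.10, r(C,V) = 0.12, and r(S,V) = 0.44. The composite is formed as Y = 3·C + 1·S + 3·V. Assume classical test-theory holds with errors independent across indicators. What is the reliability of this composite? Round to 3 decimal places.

0.721

Var(Y) = 3²·14² + 21.1² + 3²·8.3² + 2·[3·14·21.1·0.10 + 9·14·8.3·0.12 + 3·21.1·8.3·0.44] = 2829.22 + 890.575 = 3719.8.
With uncorrelated errors the cross-covariances are all true-score covariance, so they carry over unchanged; only the diagonal terms shrink to ρᵢσᵢ².
True-score variance = [3²·14²·0.57 + 21.1²·0.96 + 3²·8.3²·0.58] + 890.575 = 1792.49 + 890.575 = 2683.06.
Reliability = 2683.06 / 3719.8 = 0.721.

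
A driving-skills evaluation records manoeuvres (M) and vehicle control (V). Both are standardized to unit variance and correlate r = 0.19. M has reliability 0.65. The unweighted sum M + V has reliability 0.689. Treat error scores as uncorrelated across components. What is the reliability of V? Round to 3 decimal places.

0.610

Var(M+V) = 2 + 2·0.19 = 2.380.
True-score variance = ρ_M + ρ_V + 2·0.19, so 0.689 = (0.65 + ρ_V + 0.38) / 2.380.
ρ_V = 0.689·2.380 − 0.65 − 0.38 = 0.610.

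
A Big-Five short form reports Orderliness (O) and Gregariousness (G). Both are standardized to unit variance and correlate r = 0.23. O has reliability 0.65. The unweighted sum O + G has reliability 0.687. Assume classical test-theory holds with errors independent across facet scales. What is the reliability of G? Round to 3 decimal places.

0.580

Var(O+G) = 2 + 2·0.23 = 2.460.
True-score variance = ρ_O + ρ_G + 2·0.23, so 0.687 = (0.65 + ρ_G + 0.46) / 2.460.
ρ_G = 0.687·2.460 − 0.65 − 0.46 = 0.580.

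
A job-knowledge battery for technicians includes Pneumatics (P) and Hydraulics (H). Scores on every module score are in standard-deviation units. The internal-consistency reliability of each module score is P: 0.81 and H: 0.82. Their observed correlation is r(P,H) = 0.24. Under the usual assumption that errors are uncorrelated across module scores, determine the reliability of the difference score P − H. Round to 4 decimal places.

Var(P−H) = 1 + 1 − 2·0.24 = 2 − 0.48 = 1.52.
Under uncorrelated errors the observed covariances equal the true-score covariances, so only the own-variance terms attenuate.
True-score variance = [0.81 + 0.82] − 0.48 = 1.63 − 0.48 = 1.15.
Reliability = 1.15 / 1.52 = 0.7566.

0.7566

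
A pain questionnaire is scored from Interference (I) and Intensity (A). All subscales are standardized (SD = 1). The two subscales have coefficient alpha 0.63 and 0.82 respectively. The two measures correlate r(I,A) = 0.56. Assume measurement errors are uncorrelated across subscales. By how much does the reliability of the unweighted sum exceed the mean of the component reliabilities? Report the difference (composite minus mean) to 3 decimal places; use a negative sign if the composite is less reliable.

Var(sum) = 2 + 1.12 = 3.12; true-score variance = 1.45 + 1.12 = 2.57; composite reliability = 0.8237.
Mean component reliability = 0.7250.
Difference = 0.8237 − 0.7250 = 0.099.

0.099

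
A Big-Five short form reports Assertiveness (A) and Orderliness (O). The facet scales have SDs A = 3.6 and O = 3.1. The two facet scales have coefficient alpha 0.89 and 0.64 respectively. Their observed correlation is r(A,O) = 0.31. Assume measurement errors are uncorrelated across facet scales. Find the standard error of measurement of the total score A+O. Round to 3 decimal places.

Var(total) = 22.57 + 6.9192 = 29.4892.
True-score variance = 17.6848 + 6.9192 = 24.604, so reliability = 0.8343.
Error variance = 29.4892 − 24.604 = 4.8852; SEM = √4.8852 = 2.210.

2.210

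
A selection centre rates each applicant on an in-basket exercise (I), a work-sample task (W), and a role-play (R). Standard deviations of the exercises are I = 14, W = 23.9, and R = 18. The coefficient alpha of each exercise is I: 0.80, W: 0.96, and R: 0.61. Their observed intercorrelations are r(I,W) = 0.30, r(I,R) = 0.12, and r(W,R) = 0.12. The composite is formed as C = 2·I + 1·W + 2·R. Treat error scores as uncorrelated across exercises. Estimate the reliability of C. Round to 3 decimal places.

0.804

Var(C) = 2²·14² + 23.9² + 2²·18² + 2·[2·14·23.9·0.30 + 4·14·18·0.12 + 2·23.9·18·0.12] = 2651.21 + 849.936 = 3501.15.
Because errors are independent across components, Cov(Tᵢ,Tⱼ) = Cov(Xᵢ,Xⱼ); the off-diagonal part of the true-score variance is the same as above.
True-score variance = [2²·14²·0.80 + 23.9²·0.96 + 2²·18²·0.61] + 849.936 = 1966.12 + 849.936 = 2816.06.
Reliability = 2816.06 / 3501.15 = 0.804.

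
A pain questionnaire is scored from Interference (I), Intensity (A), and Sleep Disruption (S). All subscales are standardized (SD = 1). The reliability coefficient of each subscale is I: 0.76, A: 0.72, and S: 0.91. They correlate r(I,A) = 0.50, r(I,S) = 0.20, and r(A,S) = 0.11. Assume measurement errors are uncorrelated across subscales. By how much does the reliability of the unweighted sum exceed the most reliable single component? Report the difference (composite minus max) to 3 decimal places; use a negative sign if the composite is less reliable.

Var(sum) = 3 + 1.62 = 4.62; true-score variance = 2.39 + 1.62 = 4.01; composite reliability = 0.8680.
Max component reliability = 0.9100.
Difference = 0.8680 − 0.9100 = -0.042.

-0.042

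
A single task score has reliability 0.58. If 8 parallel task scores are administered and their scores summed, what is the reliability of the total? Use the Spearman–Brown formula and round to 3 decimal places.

ρ_k = kρ / (1 + (k−1)ρ) = 8·0.58 / (1 + 7·0.58) = 4.640 / 5.060 = 0.917.

0.917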